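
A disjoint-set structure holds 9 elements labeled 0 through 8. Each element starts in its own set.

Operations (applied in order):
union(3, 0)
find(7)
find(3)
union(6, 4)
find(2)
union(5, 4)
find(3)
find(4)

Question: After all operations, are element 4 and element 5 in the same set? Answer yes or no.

Answer: yes

Derivation:
Step 1: union(3, 0) -> merged; set of 3 now {0, 3}
Step 2: find(7) -> no change; set of 7 is {7}
Step 3: find(3) -> no change; set of 3 is {0, 3}
Step 4: union(6, 4) -> merged; set of 6 now {4, 6}
Step 5: find(2) -> no change; set of 2 is {2}
Step 6: union(5, 4) -> merged; set of 5 now {4, 5, 6}
Step 7: find(3) -> no change; set of 3 is {0, 3}
Step 8: find(4) -> no change; set of 4 is {4, 5, 6}
Set of 4: {4, 5, 6}; 5 is a member.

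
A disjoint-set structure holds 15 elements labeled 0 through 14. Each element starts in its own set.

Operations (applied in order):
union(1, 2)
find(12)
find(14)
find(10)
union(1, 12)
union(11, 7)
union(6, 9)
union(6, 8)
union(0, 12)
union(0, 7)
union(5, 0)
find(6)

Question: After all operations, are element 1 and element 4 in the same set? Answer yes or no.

Answer: no

Derivation:
Step 1: union(1, 2) -> merged; set of 1 now {1, 2}
Step 2: find(12) -> no change; set of 12 is {12}
Step 3: find(14) -> no change; set of 14 is {14}
Step 4: find(10) -> no change; set of 10 is {10}
Step 5: union(1, 12) -> merged; set of 1 now {1, 2, 12}
Step 6: union(11, 7) -> merged; set of 11 now {7, 11}
Step 7: union(6, 9) -> merged; set of 6 now {6, 9}
Step 8: union(6, 8) -> merged; set of 6 now {6, 8, 9}
Step 9: union(0, 12) -> merged; set of 0 now {0, 1, 2, 12}
Step 10: union(0, 7) -> merged; set of 0 now {0, 1, 2, 7, 11, 12}
Step 11: union(5, 0) -> merged; set of 5 now {0, 1, 2, 5, 7, 11, 12}
Step 12: find(6) -> no change; set of 6 is {6, 8, 9}
Set of 1: {0, 1, 2, 5, 7, 11, 12}; 4 is not a member.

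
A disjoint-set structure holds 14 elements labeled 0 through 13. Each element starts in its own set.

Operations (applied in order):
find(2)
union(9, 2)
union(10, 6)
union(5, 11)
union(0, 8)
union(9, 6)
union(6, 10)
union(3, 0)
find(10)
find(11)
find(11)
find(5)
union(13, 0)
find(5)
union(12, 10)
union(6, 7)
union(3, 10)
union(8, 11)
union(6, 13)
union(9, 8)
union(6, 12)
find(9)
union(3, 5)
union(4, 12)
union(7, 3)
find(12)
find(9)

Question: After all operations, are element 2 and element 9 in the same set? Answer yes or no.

Step 1: find(2) -> no change; set of 2 is {2}
Step 2: union(9, 2) -> merged; set of 9 now {2, 9}
Step 3: union(10, 6) -> merged; set of 10 now {6, 10}
Step 4: union(5, 11) -> merged; set of 5 now {5, 11}
Step 5: union(0, 8) -> merged; set of 0 now {0, 8}
Step 6: union(9, 6) -> merged; set of 9 now {2, 6, 9, 10}
Step 7: union(6, 10) -> already same set; set of 6 now {2, 6, 9, 10}
Step 8: union(3, 0) -> merged; set of 3 now {0, 3, 8}
Step 9: find(10) -> no change; set of 10 is {2, 6, 9, 10}
Step 10: find(11) -> no change; set of 11 is {5, 11}
Step 11: find(11) -> no change; set of 11 is {5, 11}
Step 12: find(5) -> no change; set of 5 is {5, 11}
Step 13: union(13, 0) -> merged; set of 13 now {0, 3, 8, 13}
Step 14: find(5) -> no change; set of 5 is {5, 11}
Step 15: union(12, 10) -> merged; set of 12 now {2, 6, 9, 10, 12}
Step 16: union(6, 7) -> merged; set of 6 now {2, 6, 7, 9, 10, 12}
Step 17: union(3, 10) -> merged; set of 3 now {0, 2, 3, 6, 7, 8, 9, 10, 12, 13}
Step 18: union(8, 11) -> merged; set of 8 now {0, 2, 3, 5, 6, 7, 8, 9, 10, 11, 12, 13}
Step 19: union(6, 13) -> already same set; set of 6 now {0, 2, 3, 5, 6, 7, 8, 9, 10, 11, 12, 13}
Step 20: union(9, 8) -> already same set; set of 9 now {0, 2, 3, 5, 6, 7, 8, 9, 10, 11, 12, 13}
Step 21: union(6, 12) -> already same set; set of 6 now {0, 2, 3, 5, 6, 7, 8, 9, 10, 11, 12, 13}
Step 22: find(9) -> no change; set of 9 is {0, 2, 3, 5, 6, 7, 8, 9, 10, 11, 12, 13}
Step 23: union(3, 5) -> already same set; set of 3 now {0, 2, 3, 5, 6, 7, 8, 9, 10, 11, 12, 13}
Step 24: union(4, 12) -> merged; set of 4 now {0, 2, 3, 4, 5, 6, 7, 8, 9, 10, 11, 12, 13}
Step 25: union(7, 3) -> already same set; set of 7 now {0, 2, 3, 4, 5, 6, 7, 8, 9, 10, 11, 12, 13}
Step 26: find(12) -> no change; set of 12 is {0, 2, 3, 4, 5, 6, 7, 8, 9, 10, 11, 12, 13}
Step 27: find(9) -> no change; set of 9 is {0, 2, 3, 4, 5, 6, 7, 8, 9, 10, 11, 12, 13}
Set of 2: {0, 2, 3, 4, 5, 6, 7, 8, 9, 10, 11, 12, 13}; 9 is a member.

Answer: yes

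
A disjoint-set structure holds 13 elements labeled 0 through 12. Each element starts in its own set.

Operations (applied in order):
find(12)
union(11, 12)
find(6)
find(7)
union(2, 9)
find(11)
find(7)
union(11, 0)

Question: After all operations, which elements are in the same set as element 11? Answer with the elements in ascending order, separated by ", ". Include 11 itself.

Step 1: find(12) -> no change; set of 12 is {12}
Step 2: union(11, 12) -> merged; set of 11 now {11, 12}
Step 3: find(6) -> no change; set of 6 is {6}
Step 4: find(7) -> no change; set of 7 is {7}
Step 5: union(2, 9) -> merged; set of 2 now {2, 9}
Step 6: find(11) -> no change; set of 11 is {11, 12}
Step 7: find(7) -> no change; set of 7 is {7}
Step 8: union(11, 0) -> merged; set of 11 now {0, 11, 12}
Component of 11: {0, 11, 12}

Answer: 0, 11, 12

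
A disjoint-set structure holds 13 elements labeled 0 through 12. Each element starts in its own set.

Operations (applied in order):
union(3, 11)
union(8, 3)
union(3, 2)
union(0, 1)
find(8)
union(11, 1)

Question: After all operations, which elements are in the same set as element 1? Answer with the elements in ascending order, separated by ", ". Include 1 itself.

Step 1: union(3, 11) -> merged; set of 3 now {3, 11}
Step 2: union(8, 3) -> merged; set of 8 now {3, 8, 11}
Step 3: union(3, 2) -> merged; set of 3 now {2, 3, 8, 11}
Step 4: union(0, 1) -> merged; set of 0 now {0, 1}
Step 5: find(8) -> no change; set of 8 is {2, 3, 8, 11}
Step 6: union(11, 1) -> merged; set of 11 now {0, 1, 2, 3, 8, 11}
Component of 1: {0, 1, 2, 3, 8, 11}

Answer: 0, 1, 2, 3, 8, 11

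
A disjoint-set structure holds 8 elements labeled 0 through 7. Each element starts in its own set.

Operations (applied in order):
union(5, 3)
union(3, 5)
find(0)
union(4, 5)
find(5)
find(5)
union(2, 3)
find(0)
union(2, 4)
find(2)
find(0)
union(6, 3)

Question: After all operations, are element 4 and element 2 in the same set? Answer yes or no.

Step 1: union(5, 3) -> merged; set of 5 now {3, 5}
Step 2: union(3, 5) -> already same set; set of 3 now {3, 5}
Step 3: find(0) -> no change; set of 0 is {0}
Step 4: union(4, 5) -> merged; set of 4 now {3, 4, 5}
Step 5: find(5) -> no change; set of 5 is {3, 4, 5}
Step 6: find(5) -> no change; set of 5 is {3, 4, 5}
Step 7: union(2, 3) -> merged; set of 2 now {2, 3, 4, 5}
Step 8: find(0) -> no change; set of 0 is {0}
Step 9: union(2, 4) -> already same set; set of 2 now {2, 3, 4, 5}
Step 10: find(2) -> no change; set of 2 is {2, 3, 4, 5}
Step 11: find(0) -> no change; set of 0 is {0}
Step 12: union(6, 3) -> merged; set of 6 now {2, 3, 4, 5, 6}
Set of 4: {2, 3, 4, 5, 6}; 2 is a member.

Answer: yes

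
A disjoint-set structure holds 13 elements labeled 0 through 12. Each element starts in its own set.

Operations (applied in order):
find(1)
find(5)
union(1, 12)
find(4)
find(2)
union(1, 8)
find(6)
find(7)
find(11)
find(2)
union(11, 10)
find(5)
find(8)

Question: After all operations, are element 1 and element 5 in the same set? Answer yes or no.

Answer: no

Derivation:
Step 1: find(1) -> no change; set of 1 is {1}
Step 2: find(5) -> no change; set of 5 is {5}
Step 3: union(1, 12) -> merged; set of 1 now {1, 12}
Step 4: find(4) -> no change; set of 4 is {4}
Step 5: find(2) -> no change; set of 2 is {2}
Step 6: union(1, 8) -> merged; set of 1 now {1, 8, 12}
Step 7: find(6) -> no change; set of 6 is {6}
Step 8: find(7) -> no change; set of 7 is {7}
Step 9: find(11) -> no change; set of 11 is {11}
Step 10: find(2) -> no change; set of 2 is {2}
Step 11: union(11, 10) -> merged; set of 11 now {10, 11}
Step 12: find(5) -> no change; set of 5 is {5}
Step 13: find(8) -> no change; set of 8 is {1, 8, 12}
Set of 1: {1, 8, 12}; 5 is not a member.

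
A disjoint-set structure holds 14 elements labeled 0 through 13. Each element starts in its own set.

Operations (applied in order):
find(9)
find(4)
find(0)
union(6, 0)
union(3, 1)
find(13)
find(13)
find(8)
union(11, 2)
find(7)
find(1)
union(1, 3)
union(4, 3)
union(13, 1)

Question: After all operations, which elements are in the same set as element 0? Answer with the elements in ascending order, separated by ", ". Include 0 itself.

Step 1: find(9) -> no change; set of 9 is {9}
Step 2: find(4) -> no change; set of 4 is {4}
Step 3: find(0) -> no change; set of 0 is {0}
Step 4: union(6, 0) -> merged; set of 6 now {0, 6}
Step 5: union(3, 1) -> merged; set of 3 now {1, 3}
Step 6: find(13) -> no change; set of 13 is {13}
Step 7: find(13) -> no change; set of 13 is {13}
Step 8: find(8) -> no change; set of 8 is {8}
Step 9: union(11, 2) -> merged; set of 11 now {2, 11}
Step 10: find(7) -> no change; set of 7 is {7}
Step 11: find(1) -> no change; set of 1 is {1, 3}
Step 12: union(1, 3) -> already same set; set of 1 now {1, 3}
Step 13: union(4, 3) -> merged; set of 4 now {1, 3, 4}
Step 14: union(13, 1) -> merged; set of 13 now {1, 3, 4, 13}
Component of 0: {0, 6}

Answer: 0, 6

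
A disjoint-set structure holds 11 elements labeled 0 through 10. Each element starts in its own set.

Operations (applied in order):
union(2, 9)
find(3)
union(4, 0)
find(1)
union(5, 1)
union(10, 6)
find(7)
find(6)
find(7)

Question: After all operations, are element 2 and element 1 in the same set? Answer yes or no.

Step 1: union(2, 9) -> merged; set of 2 now {2, 9}
Step 2: find(3) -> no change; set of 3 is {3}
Step 3: union(4, 0) -> merged; set of 4 now {0, 4}
Step 4: find(1) -> no change; set of 1 is {1}
Step 5: union(5, 1) -> merged; set of 5 now {1, 5}
Step 6: union(10, 6) -> merged; set of 10 now {6, 10}
Step 7: find(7) -> no change; set of 7 is {7}
Step 8: find(6) -> no change; set of 6 is {6, 10}
Step 9: find(7) -> no change; set of 7 is {7}
Set of 2: {2, 9}; 1 is not a member.

Answer: no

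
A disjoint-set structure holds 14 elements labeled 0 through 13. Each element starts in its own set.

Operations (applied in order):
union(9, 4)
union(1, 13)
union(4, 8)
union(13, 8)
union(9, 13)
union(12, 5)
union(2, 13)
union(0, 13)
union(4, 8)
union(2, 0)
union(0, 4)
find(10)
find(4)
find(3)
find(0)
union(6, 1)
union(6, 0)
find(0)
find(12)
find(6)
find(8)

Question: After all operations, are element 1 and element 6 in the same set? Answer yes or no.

Answer: yes

Derivation:
Step 1: union(9, 4) -> merged; set of 9 now {4, 9}
Step 2: union(1, 13) -> merged; set of 1 now {1, 13}
Step 3: union(4, 8) -> merged; set of 4 now {4, 8, 9}
Step 4: union(13, 8) -> merged; set of 13 now {1, 4, 8, 9, 13}
Step 5: union(9, 13) -> already same set; set of 9 now {1, 4, 8, 9, 13}
Step 6: union(12, 5) -> merged; set of 12 now {5, 12}
Step 7: union(2, 13) -> merged; set of 2 now {1, 2, 4, 8, 9, 13}
Step 8: union(0, 13) -> merged; set of 0 now {0, 1, 2, 4, 8, 9, 13}
Step 9: union(4, 8) -> already same set; set of 4 now {0, 1, 2, 4, 8, 9, 13}
Step 10: union(2, 0) -> already same set; set of 2 now {0, 1, 2, 4, 8, 9, 13}
Step 11: union(0, 4) -> already same set; set of 0 now {0, 1, 2, 4, 8, 9, 13}
Step 12: find(10) -> no change; set of 10 is {10}
Step 13: find(4) -> no change; set of 4 is {0, 1, 2, 4, 8, 9, 13}
Step 14: find(3) -> no change; set of 3 is {3}
Step 15: find(0) -> no change; set of 0 is {0, 1, 2, 4, 8, 9, 13}
Step 16: union(6, 1) -> merged; set of 6 now {0, 1, 2, 4, 6, 8, 9, 13}
Step 17: union(6, 0) -> already same set; set of 6 now {0, 1, 2, 4, 6, 8, 9, 13}
Step 18: find(0) -> no change; set of 0 is {0, 1, 2, 4, 6, 8, 9, 13}
Step 19: find(12) -> no change; set of 12 is {5, 12}
Step 20: find(6) -> no change; set of 6 is {0, 1, 2, 4, 6, 8, 9, 13}
Step 21: find(8) -> no change; set of 8 is {0, 1, 2, 4, 6, 8, 9, 13}
Set of 1: {0, 1, 2, 4, 6, 8, 9, 13}; 6 is a member.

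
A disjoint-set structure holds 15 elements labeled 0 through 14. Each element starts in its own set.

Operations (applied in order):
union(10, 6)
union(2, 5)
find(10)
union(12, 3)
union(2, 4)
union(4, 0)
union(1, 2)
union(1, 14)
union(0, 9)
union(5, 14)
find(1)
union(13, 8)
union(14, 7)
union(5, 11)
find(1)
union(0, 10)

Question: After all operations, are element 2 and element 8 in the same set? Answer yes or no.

Step 1: union(10, 6) -> merged; set of 10 now {6, 10}
Step 2: union(2, 5) -> merged; set of 2 now {2, 5}
Step 3: find(10) -> no change; set of 10 is {6, 10}
Step 4: union(12, 3) -> merged; set of 12 now {3, 12}
Step 5: union(2, 4) -> merged; set of 2 now {2, 4, 5}
Step 6: union(4, 0) -> merged; set of 4 now {0, 2, 4, 5}
Step 7: union(1, 2) -> merged; set of 1 now {0, 1, 2, 4, 5}
Step 8: union(1, 14) -> merged; set of 1 now {0, 1, 2, 4, 5, 14}
Step 9: union(0, 9) -> merged; set of 0 now {0, 1, 2, 4, 5, 9, 14}
Step 10: union(5, 14) -> already same set; set of 5 now {0, 1, 2, 4, 5, 9, 14}
Step 11: find(1) -> no change; set of 1 is {0, 1, 2, 4, 5, 9, 14}
Step 12: union(13, 8) -> merged; set of 13 now {8, 13}
Step 13: union(14, 7) -> merged; set of 14 now {0, 1, 2, 4, 5, 7, 9, 14}
Step 14: union(5, 11) -> merged; set of 5 now {0, 1, 2, 4, 5, 7, 9, 11, 14}
Step 15: find(1) -> no change; set of 1 is {0, 1, 2, 4, 5, 7, 9, 11, 14}
Step 16: union(0, 10) -> merged; set of 0 now {0, 1, 2, 4, 5, 6, 7, 9, 10, 11, 14}
Set of 2: {0, 1, 2, 4, 5, 6, 7, 9, 10, 11, 14}; 8 is not a member.

Answer: no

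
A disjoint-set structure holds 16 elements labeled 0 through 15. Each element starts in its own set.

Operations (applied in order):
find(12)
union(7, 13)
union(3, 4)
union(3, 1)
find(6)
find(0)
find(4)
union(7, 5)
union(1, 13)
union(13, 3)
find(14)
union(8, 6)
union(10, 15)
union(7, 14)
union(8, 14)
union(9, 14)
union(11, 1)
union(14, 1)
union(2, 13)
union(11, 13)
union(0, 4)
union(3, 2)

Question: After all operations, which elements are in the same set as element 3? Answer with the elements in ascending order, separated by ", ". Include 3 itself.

Step 1: find(12) -> no change; set of 12 is {12}
Step 2: union(7, 13) -> merged; set of 7 now {7, 13}
Step 3: union(3, 4) -> merged; set of 3 now {3, 4}
Step 4: union(3, 1) -> merged; set of 3 now {1, 3, 4}
Step 5: find(6) -> no change; set of 6 is {6}
Step 6: find(0) -> no change; set of 0 is {0}
Step 7: find(4) -> no change; set of 4 is {1, 3, 4}
Step 8: union(7, 5) -> merged; set of 7 now {5, 7, 13}
Step 9: union(1, 13) -> merged; set of 1 now {1, 3, 4, 5, 7, 13}
Step 10: union(13, 3) -> already same set; set of 13 now {1, 3, 4, 5, 7, 13}
Step 11: find(14) -> no change; set of 14 is {14}
Step 12: union(8, 6) -> merged; set of 8 now {6, 8}
Step 13: union(10, 15) -> merged; set of 10 now {10, 15}
Step 14: union(7, 14) -> merged; set of 7 now {1, 3, 4, 5, 7, 13, 14}
Step 15: union(8, 14) -> merged; set of 8 now {1, 3, 4, 5, 6, 7, 8, 13, 14}
Step 16: union(9, 14) -> merged; set of 9 now {1, 3, 4, 5, 6, 7, 8, 9, 13, 14}
Step 17: union(11, 1) -> merged; set of 11 now {1, 3, 4, 5, 6, 7, 8, 9, 11, 13, 14}
Step 18: union(14, 1) -> already same set; set of 14 now {1, 3, 4, 5, 6, 7, 8, 9, 11, 13, 14}
Step 19: union(2, 13) -> merged; set of 2 now {1, 2, 3, 4, 5, 6, 7, 8, 9, 11, 13, 14}
Step 20: union(11, 13) -> already same set; set of 11 now {1, 2, 3, 4, 5, 6, 7, 8, 9, 11, 13, 14}
Step 21: union(0, 4) -> merged; set of 0 now {0, 1, 2, 3, 4, 5, 6, 7, 8, 9, 11, 13, 14}
Step 22: union(3, 2) -> already same set; set of 3 now {0, 1, 2, 3, 4, 5, 6, 7, 8, 9, 11, 13, 14}
Component of 3: {0, 1, 2, 3, 4, 5, 6, 7, 8, 9, 11, 13, 14}

Answer: 0, 1, 2, 3, 4, 5, 6, 7, 8, 9, 11, 13, 14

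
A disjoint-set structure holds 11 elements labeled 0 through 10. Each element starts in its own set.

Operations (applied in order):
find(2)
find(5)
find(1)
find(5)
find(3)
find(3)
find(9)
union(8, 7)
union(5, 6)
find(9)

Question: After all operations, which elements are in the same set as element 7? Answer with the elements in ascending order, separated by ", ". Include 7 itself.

Answer: 7, 8

Derivation:
Step 1: find(2) -> no change; set of 2 is {2}
Step 2: find(5) -> no change; set of 5 is {5}
Step 3: find(1) -> no change; set of 1 is {1}
Step 4: find(5) -> no change; set of 5 is {5}
Step 5: find(3) -> no change; set of 3 is {3}
Step 6: find(3) -> no change; set of 3 is {3}
Step 7: find(9) -> no change; set of 9 is {9}
Step 8: union(8, 7) -> merged; set of 8 now {7, 8}
Step 9: union(5, 6) -> merged; set of 5 now {5, 6}
Step 10: find(9) -> no change; set of 9 is {9}
Component of 7: {7, 8}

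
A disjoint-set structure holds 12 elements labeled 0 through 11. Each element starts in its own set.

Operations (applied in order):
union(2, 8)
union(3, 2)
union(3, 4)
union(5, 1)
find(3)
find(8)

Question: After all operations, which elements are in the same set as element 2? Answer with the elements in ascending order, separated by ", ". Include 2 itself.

Step 1: union(2, 8) -> merged; set of 2 now {2, 8}
Step 2: union(3, 2) -> merged; set of 3 now {2, 3, 8}
Step 3: union(3, 4) -> merged; set of 3 now {2, 3, 4, 8}
Step 4: union(5, 1) -> merged; set of 5 now {1, 5}
Step 5: find(3) -> no change; set of 3 is {2, 3, 4, 8}
Step 6: find(8) -> no change; set of 8 is {2, 3, 4, 8}
Component of 2: {2, 3, 4, 8}

Answer: 2, 3, 4, 8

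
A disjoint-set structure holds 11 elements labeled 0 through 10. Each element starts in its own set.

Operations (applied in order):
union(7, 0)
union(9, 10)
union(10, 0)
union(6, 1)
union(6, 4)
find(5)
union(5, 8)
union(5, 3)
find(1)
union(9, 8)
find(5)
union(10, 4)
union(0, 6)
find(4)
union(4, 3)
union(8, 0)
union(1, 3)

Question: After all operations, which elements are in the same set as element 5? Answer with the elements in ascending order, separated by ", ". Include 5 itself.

Answer: 0, 1, 3, 4, 5, 6, 7, 8, 9, 10

Derivation:
Step 1: union(7, 0) -> merged; set of 7 now {0, 7}
Step 2: union(9, 10) -> merged; set of 9 now {9, 10}
Step 3: union(10, 0) -> merged; set of 10 now {0, 7, 9, 10}
Step 4: union(6, 1) -> merged; set of 6 now {1, 6}
Step 5: union(6, 4) -> merged; set of 6 now {1, 4, 6}
Step 6: find(5) -> no change; set of 5 is {5}
Step 7: union(5, 8) -> merged; set of 5 now {5, 8}
Step 8: union(5, 3) -> merged; set of 5 now {3, 5, 8}
Step 9: find(1) -> no change; set of 1 is {1, 4, 6}
Step 10: union(9, 8) -> merged; set of 9 now {0, 3, 5, 7, 8, 9, 10}
Step 11: find(5) -> no change; set of 5 is {0, 3, 5, 7, 8, 9, 10}
Step 12: union(10, 4) -> merged; set of 10 now {0, 1, 3, 4, 5, 6, 7, 8, 9, 10}
Step 13: union(0, 6) -> already same set; set of 0 now {0, 1, 3, 4, 5, 6, 7, 8, 9, 10}
Step 14: find(4) -> no change; set of 4 is {0, 1, 3, 4, 5, 6, 7, 8, 9, 10}
Step 15: union(4, 3) -> already same set; set of 4 now {0, 1, 3, 4, 5, 6, 7, 8, 9, 10}
Step 16: union(8, 0) -> already same set; set of 8 now {0, 1, 3, 4, 5, 6, 7, 8, 9, 10}
Step 17: union(1, 3) -> already same set; set of 1 now {0, 1, 3, 4, 5, 6, 7, 8, 9, 10}
Component of 5: {0, 1, 3, 4, 5, 6, 7, 8, 9, 10}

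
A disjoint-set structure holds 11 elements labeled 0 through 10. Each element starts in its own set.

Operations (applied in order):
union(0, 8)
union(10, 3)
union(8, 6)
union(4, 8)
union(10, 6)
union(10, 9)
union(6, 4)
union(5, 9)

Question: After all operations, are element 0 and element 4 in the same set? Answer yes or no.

Step 1: union(0, 8) -> merged; set of 0 now {0, 8}
Step 2: union(10, 3) -> merged; set of 10 now {3, 10}
Step 3: union(8, 6) -> merged; set of 8 now {0, 6, 8}
Step 4: union(4, 8) -> merged; set of 4 now {0, 4, 6, 8}
Step 5: union(10, 6) -> merged; set of 10 now {0, 3, 4, 6, 8, 10}
Step 6: union(10, 9) -> merged; set of 10 now {0, 3, 4, 6, 8, 9, 10}
Step 7: union(6, 4) -> already same set; set of 6 now {0, 3, 4, 6, 8, 9, 10}
Step 8: union(5, 9) -> merged; set of 5 now {0, 3, 4, 5, 6, 8, 9, 10}
Set of 0: {0, 3, 4, 5, 6, 8, 9, 10}; 4 is a member.

Answer: yes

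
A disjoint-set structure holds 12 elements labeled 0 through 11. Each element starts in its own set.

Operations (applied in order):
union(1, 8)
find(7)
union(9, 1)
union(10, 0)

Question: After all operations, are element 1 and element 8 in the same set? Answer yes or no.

Answer: yes

Derivation:
Step 1: union(1, 8) -> merged; set of 1 now {1, 8}
Step 2: find(7) -> no change; set of 7 is {7}
Step 3: union(9, 1) -> merged; set of 9 now {1, 8, 9}
Step 4: union(10, 0) -> merged; set of 10 now {0, 10}
Set of 1: {1, 8, 9}; 8 is a member.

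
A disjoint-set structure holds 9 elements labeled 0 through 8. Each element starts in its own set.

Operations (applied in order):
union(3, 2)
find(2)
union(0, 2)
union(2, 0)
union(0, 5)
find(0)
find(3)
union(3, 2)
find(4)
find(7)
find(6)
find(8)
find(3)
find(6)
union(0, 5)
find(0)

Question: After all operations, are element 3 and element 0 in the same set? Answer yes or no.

Answer: yes

Derivation:
Step 1: union(3, 2) -> merged; set of 3 now {2, 3}
Step 2: find(2) -> no change; set of 2 is {2, 3}
Step 3: union(0, 2) -> merged; set of 0 now {0, 2, 3}
Step 4: union(2, 0) -> already same set; set of 2 now {0, 2, 3}
Step 5: union(0, 5) -> merged; set of 0 now {0, 2, 3, 5}
Step 6: find(0) -> no change; set of 0 is {0, 2, 3, 5}
Step 7: find(3) -> no change; set of 3 is {0, 2, 3, 5}
Step 8: union(3, 2) -> already same set; set of 3 now {0, 2, 3, 5}
Step 9: find(4) -> no change; set of 4 is {4}
Step 10: find(7) -> no change; set of 7 is {7}
Step 11: find(6) -> no change; set of 6 is {6}
Step 12: find(8) -> no change; set of 8 is {8}
Step 13: find(3) -> no change; set of 3 is {0, 2, 3, 5}
Step 14: find(6) -> no change; set of 6 is {6}
Step 15: union(0, 5) -> already same set; set of 0 now {0, 2, 3, 5}
Step 16: find(0) -> no change; set of 0 is {0, 2, 3, 5}
Set of 3: {0, 2, 3, 5}; 0 is a member.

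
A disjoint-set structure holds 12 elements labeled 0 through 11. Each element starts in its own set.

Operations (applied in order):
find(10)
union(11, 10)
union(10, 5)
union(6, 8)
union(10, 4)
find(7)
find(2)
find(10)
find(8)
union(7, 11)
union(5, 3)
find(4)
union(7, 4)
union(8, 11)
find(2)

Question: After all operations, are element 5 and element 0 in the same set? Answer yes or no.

Answer: no

Derivation:
Step 1: find(10) -> no change; set of 10 is {10}
Step 2: union(11, 10) -> merged; set of 11 now {10, 11}
Step 3: union(10, 5) -> merged; set of 10 now {5, 10, 11}
Step 4: union(6, 8) -> merged; set of 6 now {6, 8}
Step 5: union(10, 4) -> merged; set of 10 now {4, 5, 10, 11}
Step 6: find(7) -> no change; set of 7 is {7}
Step 7: find(2) -> no change; set of 2 is {2}
Step 8: find(10) -> no change; set of 10 is {4, 5, 10, 11}
Step 9: find(8) -> no change; set of 8 is {6, 8}
Step 10: union(7, 11) -> merged; set of 7 now {4, 5, 7, 10, 11}
Step 11: union(5, 3) -> merged; set of 5 now {3, 4, 5, 7, 10, 11}
Step 12: find(4) -> no change; set of 4 is {3, 4, 5, 7, 10, 11}
Step 13: union(7, 4) -> already same set; set of 7 now {3, 4, 5, 7, 10, 11}
Step 14: union(8, 11) -> merged; set of 8 now {3, 4, 5, 6, 7, 8, 10, 11}
Step 15: find(2) -> no change; set of 2 is {2}
Set of 5: {3, 4, 5, 6, 7, 8, 10, 11}; 0 is not a member.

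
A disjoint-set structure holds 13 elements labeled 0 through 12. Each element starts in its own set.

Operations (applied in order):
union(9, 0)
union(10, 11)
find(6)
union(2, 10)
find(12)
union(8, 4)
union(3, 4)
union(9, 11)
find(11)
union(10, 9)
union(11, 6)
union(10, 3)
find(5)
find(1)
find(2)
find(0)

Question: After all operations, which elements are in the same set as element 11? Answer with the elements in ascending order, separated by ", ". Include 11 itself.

Answer: 0, 2, 3, 4, 6, 8, 9, 10, 11

Derivation:
Step 1: union(9, 0) -> merged; set of 9 now {0, 9}
Step 2: union(10, 11) -> merged; set of 10 now {10, 11}
Step 3: find(6) -> no change; set of 6 is {6}
Step 4: union(2, 10) -> merged; set of 2 now {2, 10, 11}
Step 5: find(12) -> no change; set of 12 is {12}
Step 6: union(8, 4) -> merged; set of 8 now {4, 8}
Step 7: union(3, 4) -> merged; set of 3 now {3, 4, 8}
Step 8: union(9, 11) -> merged; set of 9 now {0, 2, 9, 10, 11}
Step 9: find(11) -> no change; set of 11 is {0, 2, 9, 10, 11}
Step 10: union(10, 9) -> already same set; set of 10 now {0, 2, 9, 10, 11}
Step 11: union(11, 6) -> merged; set of 11 now {0, 2, 6, 9, 10, 11}
Step 12: union(10, 3) -> merged; set of 10 now {0, 2, 3, 4, 6, 8, 9, 10, 11}
Step 13: find(5) -> no change; set of 5 is {5}
Step 14: find(1) -> no change; set of 1 is {1}
Step 15: find(2) -> no change; set of 2 is {0, 2, 3, 4, 6, 8, 9, 10, 11}
Step 16: find(0) -> no change; set of 0 is {0, 2, 3, 4, 6, 8, 9, 10, 11}
Component of 11: {0, 2, 3, 4, 6, 8, 9, 10, 11}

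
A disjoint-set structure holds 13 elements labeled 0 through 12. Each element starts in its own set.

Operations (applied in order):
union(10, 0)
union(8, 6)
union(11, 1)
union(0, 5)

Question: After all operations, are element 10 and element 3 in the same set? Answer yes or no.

Answer: no

Derivation:
Step 1: union(10, 0) -> merged; set of 10 now {0, 10}
Step 2: union(8, 6) -> merged; set of 8 now {6, 8}
Step 3: union(11, 1) -> merged; set of 11 now {1, 11}
Step 4: union(0, 5) -> merged; set of 0 now {0, 5, 10}
Set of 10: {0, 5, 10}; 3 is not a member.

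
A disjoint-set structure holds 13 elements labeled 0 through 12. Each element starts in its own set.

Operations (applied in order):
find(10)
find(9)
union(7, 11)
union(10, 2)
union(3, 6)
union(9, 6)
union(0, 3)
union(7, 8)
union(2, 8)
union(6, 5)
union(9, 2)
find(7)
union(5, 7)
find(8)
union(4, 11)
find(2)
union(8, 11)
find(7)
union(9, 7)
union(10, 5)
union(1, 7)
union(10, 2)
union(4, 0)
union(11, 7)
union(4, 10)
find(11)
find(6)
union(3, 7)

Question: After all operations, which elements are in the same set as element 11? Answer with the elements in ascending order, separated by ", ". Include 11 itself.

Answer: 0, 1, 2, 3, 4, 5, 6, 7, 8, 9, 10, 11

Derivation:
Step 1: find(10) -> no change; set of 10 is {10}
Step 2: find(9) -> no change; set of 9 is {9}
Step 3: union(7, 11) -> merged; set of 7 now {7, 11}
Step 4: union(10, 2) -> merged; set of 10 now {2, 10}
Step 5: union(3, 6) -> merged; set of 3 now {3, 6}
Step 6: union(9, 6) -> merged; set of 9 now {3, 6, 9}
Step 7: union(0, 3) -> merged; set of 0 now {0, 3, 6, 9}
Step 8: union(7, 8) -> merged; set of 7 now {7, 8, 11}
Step 9: union(2, 8) -> merged; set of 2 now {2, 7, 8, 10, 11}
Step 10: union(6, 5) -> merged; set of 6 now {0, 3, 5, 6, 9}
Step 11: union(9, 2) -> merged; set of 9 now {0, 2, 3, 5, 6, 7, 8, 9, 10, 11}
Step 12: find(7) -> no change; set of 7 is {0, 2, 3, 5, 6, 7, 8, 9, 10, 11}
Step 13: union(5, 7) -> already same set; set of 5 now {0, 2, 3, 5, 6, 7, 8, 9, 10, 11}
Step 14: find(8) -> no change; set of 8 is {0, 2, 3, 5, 6, 7, 8, 9, 10, 11}
Step 15: union(4, 11) -> merged; set of 4 now {0, 2, 3, 4, 5, 6, 7, 8, 9, 10, 11}
Step 16: find(2) -> no change; set of 2 is {0, 2, 3, 4, 5, 6, 7, 8, 9, 10, 11}
Step 17: union(8, 11) -> already same set; set of 8 now {0, 2, 3, 4, 5, 6, 7, 8, 9, 10, 11}
Step 18: find(7) -> no change; set of 7 is {0, 2, 3, 4, 5, 6, 7, 8, 9, 10, 11}
Step 19: union(9, 7) -> already same set; set of 9 now {0, 2, 3, 4, 5, 6, 7, 8, 9, 10, 11}
Step 20: union(10, 5) -> already same set; set of 10 now {0, 2, 3, 4, 5, 6, 7, 8, 9, 10, 11}
Step 21: union(1, 7) -> merged; set of 1 now {0, 1, 2, 3, 4, 5, 6, 7, 8, 9, 10, 11}
Step 22: union(10, 2) -> already same set; set of 10 now {0, 1, 2, 3, 4, 5, 6, 7, 8, 9, 10, 11}
Step 23: union(4, 0) -> already same set; set of 4 now {0, 1, 2, 3, 4, 5, 6, 7, 8, 9, 10, 11}
Step 24: union(11, 7) -> already same set; set of 11 now {0, 1, 2, 3, 4, 5, 6, 7, 8, 9, 10, 11}
Step 25: union(4, 10) -> already same set; set of 4 now {0, 1, 2, 3, 4, 5, 6, 7, 8, 9, 10, 11}
Step 26: find(11) -> no change; set of 11 is {0, 1, 2, 3, 4, 5, 6, 7, 8, 9, 10, 11}
Step 27: find(6) -> no change; set of 6 is {0, 1, 2, 3, 4, 5, 6, 7, 8, 9, 10, 11}
Step 28: union(3, 7) -> already same set; set of 3 now {0, 1, 2, 3, 4, 5, 6, 7, 8, 9, 10, 11}
Component of 11: {0, 1, 2, 3, 4, 5, 6, 7, 8, 9, 10, 11}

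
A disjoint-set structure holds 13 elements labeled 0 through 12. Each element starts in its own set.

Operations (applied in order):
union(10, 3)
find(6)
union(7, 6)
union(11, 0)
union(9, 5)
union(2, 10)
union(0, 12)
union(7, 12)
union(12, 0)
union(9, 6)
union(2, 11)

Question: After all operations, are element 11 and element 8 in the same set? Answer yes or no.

Answer: no

Derivation:
Step 1: union(10, 3) -> merged; set of 10 now {3, 10}
Step 2: find(6) -> no change; set of 6 is {6}
Step 3: union(7, 6) -> merged; set of 7 now {6, 7}
Step 4: union(11, 0) -> merged; set of 11 now {0, 11}
Step 5: union(9, 5) -> merged; set of 9 now {5, 9}
Step 6: union(2, 10) -> merged; set of 2 now {2, 3, 10}
Step 7: union(0, 12) -> merged; set of 0 now {0, 11, 12}
Step 8: union(7, 12) -> merged; set of 7 now {0, 6, 7, 11, 12}
Step 9: union(12, 0) -> already same set; set of 12 now {0, 6, 7, 11, 12}
Step 10: union(9, 6) -> merged; set of 9 now {0, 5, 6, 7, 9, 11, 12}
Step 11: union(2, 11) -> merged; set of 2 now {0, 2, 3, 5, 6, 7, 9, 10, 11, 12}
Set of 11: {0, 2, 3, 5, 6, 7, 9, 10, 11, 12}; 8 is not a member.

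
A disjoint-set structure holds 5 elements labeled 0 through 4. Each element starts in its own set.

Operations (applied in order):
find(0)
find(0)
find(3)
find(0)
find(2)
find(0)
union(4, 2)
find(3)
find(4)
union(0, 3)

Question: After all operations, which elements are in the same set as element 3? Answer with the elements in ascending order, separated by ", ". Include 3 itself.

Answer: 0, 3

Derivation:
Step 1: find(0) -> no change; set of 0 is {0}
Step 2: find(0) -> no change; set of 0 is {0}
Step 3: find(3) -> no change; set of 3 is {3}
Step 4: find(0) -> no change; set of 0 is {0}
Step 5: find(2) -> no change; set of 2 is {2}
Step 6: find(0) -> no change; set of 0 is {0}
Step 7: union(4, 2) -> merged; set of 4 now {2, 4}
Step 8: find(3) -> no change; set of 3 is {3}
Step 9: find(4) -> no change; set of 4 is {2, 4}
Step 10: union(0, 3) -> merged; set of 0 now {0, 3}
Component of 3: {0, 3}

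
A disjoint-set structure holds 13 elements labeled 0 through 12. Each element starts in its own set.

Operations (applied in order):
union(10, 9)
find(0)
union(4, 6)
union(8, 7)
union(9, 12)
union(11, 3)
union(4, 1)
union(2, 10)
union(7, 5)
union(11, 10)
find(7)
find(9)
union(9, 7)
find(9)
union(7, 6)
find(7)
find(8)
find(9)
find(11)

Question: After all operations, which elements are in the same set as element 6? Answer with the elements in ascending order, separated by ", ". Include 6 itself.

Answer: 1, 2, 3, 4, 5, 6, 7, 8, 9, 10, 11, 12

Derivation:
Step 1: union(10, 9) -> merged; set of 10 now {9, 10}
Step 2: find(0) -> no change; set of 0 is {0}
Step 3: union(4, 6) -> merged; set of 4 now {4, 6}
Step 4: union(8, 7) -> merged; set of 8 now {7, 8}
Step 5: union(9, 12) -> merged; set of 9 now {9, 10, 12}
Step 6: union(11, 3) -> merged; set of 11 now {3, 11}
Step 7: union(4, 1) -> merged; set of 4 now {1, 4, 6}
Step 8: union(2, 10) -> merged; set of 2 now {2, 9, 10, 12}
Step 9: union(7, 5) -> merged; set of 7 now {5, 7, 8}
Step 10: union(11, 10) -> merged; set of 11 now {2, 3, 9, 10, 11, 12}
Step 11: find(7) -> no change; set of 7 is {5, 7, 8}
Step 12: find(9) -> no change; set of 9 is {2, 3, 9, 10, 11, 12}
Step 13: union(9, 7) -> merged; set of 9 now {2, 3, 5, 7, 8, 9, 10, 11, 12}
Step 14: find(9) -> no change; set of 9 is {2, 3, 5, 7, 8, 9, 10, 11, 12}
Step 15: union(7, 6) -> merged; set of 7 now {1, 2, 3, 4, 5, 6, 7, 8, 9, 10, 11, 12}
Step 16: find(7) -> no change; set of 7 is {1, 2, 3, 4, 5, 6, 7, 8, 9, 10, 11, 12}
Step 17: find(8) -> no change; set of 8 is {1, 2, 3, 4, 5, 6, 7, 8, 9, 10, 11, 12}
Step 18: find(9) -> no change; set of 9 is {1, 2, 3, 4, 5, 6, 7, 8, 9, 10, 11, 12}
Step 19: find(11) -> no change; set of 11 is {1, 2, 3, 4, 5, 6, 7, 8, 9, 10, 11, 12}
Component of 6: {1, 2, 3, 4, 5, 6, 7, 8, 9, 10, 11, 12}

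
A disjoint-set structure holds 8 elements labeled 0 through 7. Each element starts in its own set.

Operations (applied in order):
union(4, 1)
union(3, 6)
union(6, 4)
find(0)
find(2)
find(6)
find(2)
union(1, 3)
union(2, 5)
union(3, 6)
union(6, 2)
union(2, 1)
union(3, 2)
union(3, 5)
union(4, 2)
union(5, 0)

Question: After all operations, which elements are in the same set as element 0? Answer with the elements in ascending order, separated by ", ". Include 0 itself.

Step 1: union(4, 1) -> merged; set of 4 now {1, 4}
Step 2: union(3, 6) -> merged; set of 3 now {3, 6}
Step 3: union(6, 4) -> merged; set of 6 now {1, 3, 4, 6}
Step 4: find(0) -> no change; set of 0 is {0}
Step 5: find(2) -> no change; set of 2 is {2}
Step 6: find(6) -> no change; set of 6 is {1, 3, 4, 6}
Step 7: find(2) -> no change; set of 2 is {2}
Step 8: union(1, 3) -> already same set; set of 1 now {1, 3, 4, 6}
Step 9: union(2, 5) -> merged; set of 2 now {2, 5}
Step 10: union(3, 6) -> already same set; set of 3 now {1, 3, 4, 6}
Step 11: union(6, 2) -> merged; set of 6 now {1, 2, 3, 4, 5, 6}
Step 12: union(2, 1) -> already same set; set of 2 now {1, 2, 3, 4, 5, 6}
Step 13: union(3, 2) -> already same set; set of 3 now {1, 2, 3, 4, 5, 6}
Step 14: union(3, 5) -> already same set; set of 3 now {1, 2, 3, 4, 5, 6}
Step 15: union(4, 2) -> already same set; set of 4 now {1, 2, 3, 4, 5, 6}
Step 16: union(5, 0) -> merged; set of 5 now {0, 1, 2, 3, 4, 5, 6}
Component of 0: {0, 1, 2, 3, 4, 5, 6}

Answer: 0, 1, 2, 3, 4, 5, 6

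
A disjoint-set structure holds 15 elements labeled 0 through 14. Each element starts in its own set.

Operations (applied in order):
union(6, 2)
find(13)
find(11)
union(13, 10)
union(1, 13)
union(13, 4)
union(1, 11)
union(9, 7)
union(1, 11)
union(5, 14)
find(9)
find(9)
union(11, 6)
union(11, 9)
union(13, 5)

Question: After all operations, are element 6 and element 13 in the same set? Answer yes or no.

Step 1: union(6, 2) -> merged; set of 6 now {2, 6}
Step 2: find(13) -> no change; set of 13 is {13}
Step 3: find(11) -> no change; set of 11 is {11}
Step 4: union(13, 10) -> merged; set of 13 now {10, 13}
Step 5: union(1, 13) -> merged; set of 1 now {1, 10, 13}
Step 6: union(13, 4) -> merged; set of 13 now {1, 4, 10, 13}
Step 7: union(1, 11) -> merged; set of 1 now {1, 4, 10, 11, 13}
Step 8: union(9, 7) -> merged; set of 9 now {7, 9}
Step 9: union(1, 11) -> already same set; set of 1 now {1, 4, 10, 11, 13}
Step 10: union(5, 14) -> merged; set of 5 now {5, 14}
Step 11: find(9) -> no change; set of 9 is {7, 9}
Step 12: find(9) -> no change; set of 9 is {7, 9}
Step 13: union(11, 6) -> merged; set of 11 now {1, 2, 4, 6, 10, 11, 13}
Step 14: union(11, 9) -> merged; set of 11 now {1, 2, 4, 6, 7, 9, 10, 11, 13}
Step 15: union(13, 5) -> merged; set of 13 now {1, 2, 4, 5, 6, 7, 9, 10, 11, 13, 14}
Set of 6: {1, 2, 4, 5, 6, 7, 9, 10, 11, 13, 14}; 13 is a member.

Answer: yes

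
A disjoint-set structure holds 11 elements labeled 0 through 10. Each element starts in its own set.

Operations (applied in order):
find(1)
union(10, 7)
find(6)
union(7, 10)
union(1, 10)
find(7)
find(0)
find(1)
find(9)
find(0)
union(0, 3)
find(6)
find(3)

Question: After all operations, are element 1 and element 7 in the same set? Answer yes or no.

Answer: yes

Derivation:
Step 1: find(1) -> no change; set of 1 is {1}
Step 2: union(10, 7) -> merged; set of 10 now {7, 10}
Step 3: find(6) -> no change; set of 6 is {6}
Step 4: union(7, 10) -> already same set; set of 7 now {7, 10}
Step 5: union(1, 10) -> merged; set of 1 now {1, 7, 10}
Step 6: find(7) -> no change; set of 7 is {1, 7, 10}
Step 7: find(0) -> no change; set of 0 is {0}
Step 8: find(1) -> no change; set of 1 is {1, 7, 10}
Step 9: find(9) -> no change; set of 9 is {9}
Step 10: find(0) -> no change; set of 0 is {0}
Step 11: union(0, 3) -> merged; set of 0 now {0, 3}
Step 12: find(6) -> no change; set of 6 is {6}
Step 13: find(3) -> no change; set of 3 is {0, 3}
Set of 1: {1, 7, 10}; 7 is a member.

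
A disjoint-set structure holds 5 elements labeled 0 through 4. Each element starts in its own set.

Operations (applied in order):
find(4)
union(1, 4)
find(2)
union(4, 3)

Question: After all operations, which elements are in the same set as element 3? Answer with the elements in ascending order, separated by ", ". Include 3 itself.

Answer: 1, 3, 4

Derivation:
Step 1: find(4) -> no change; set of 4 is {4}
Step 2: union(1, 4) -> merged; set of 1 now {1, 4}
Step 3: find(2) -> no change; set of 2 is {2}
Step 4: union(4, 3) -> merged; set of 4 now {1, 3, 4}
Component of 3: {1, 3, 4}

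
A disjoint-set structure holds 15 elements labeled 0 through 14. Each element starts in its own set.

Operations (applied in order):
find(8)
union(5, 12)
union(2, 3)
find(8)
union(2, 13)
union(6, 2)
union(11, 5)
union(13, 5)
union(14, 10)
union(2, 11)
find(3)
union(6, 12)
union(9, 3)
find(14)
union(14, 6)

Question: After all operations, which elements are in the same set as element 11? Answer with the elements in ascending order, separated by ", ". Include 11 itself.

Answer: 2, 3, 5, 6, 9, 10, 11, 12, 13, 14

Derivation:
Step 1: find(8) -> no change; set of 8 is {8}
Step 2: union(5, 12) -> merged; set of 5 now {5, 12}
Step 3: union(2, 3) -> merged; set of 2 now {2, 3}
Step 4: find(8) -> no change; set of 8 is {8}
Step 5: union(2, 13) -> merged; set of 2 now {2, 3, 13}
Step 6: union(6, 2) -> merged; set of 6 now {2, 3, 6, 13}
Step 7: union(11, 5) -> merged; set of 11 now {5, 11, 12}
Step 8: union(13, 5) -> merged; set of 13 now {2, 3, 5, 6, 11, 12, 13}
Step 9: union(14, 10) -> merged; set of 14 now {10, 14}
Step 10: union(2, 11) -> already same set; set of 2 now {2, 3, 5, 6, 11, 12, 13}
Step 11: find(3) -> no change; set of 3 is {2, 3, 5, 6, 11, 12, 13}
Step 12: union(6, 12) -> already same set; set of 6 now {2, 3, 5, 6, 11, 12, 13}
Step 13: union(9, 3) -> merged; set of 9 now {2, 3, 5, 6, 9, 11, 12, 13}
Step 14: find(14) -> no change; set of 14 is {10, 14}
Step 15: union(14, 6) -> merged; set of 14 now {2, 3, 5, 6, 9, 10, 11, 12, 13, 14}
Component of 11: {2, 3, 5, 6, 9, 10, 11, 12, 13, 14}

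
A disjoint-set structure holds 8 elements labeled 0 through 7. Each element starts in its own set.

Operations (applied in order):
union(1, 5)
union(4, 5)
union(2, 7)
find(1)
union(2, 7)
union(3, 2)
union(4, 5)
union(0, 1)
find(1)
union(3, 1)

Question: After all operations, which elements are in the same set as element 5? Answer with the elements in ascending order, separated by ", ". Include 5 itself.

Step 1: union(1, 5) -> merged; set of 1 now {1, 5}
Step 2: union(4, 5) -> merged; set of 4 now {1, 4, 5}
Step 3: union(2, 7) -> merged; set of 2 now {2, 7}
Step 4: find(1) -> no change; set of 1 is {1, 4, 5}
Step 5: union(2, 7) -> already same set; set of 2 now {2, 7}
Step 6: union(3, 2) -> merged; set of 3 now {2, 3, 7}
Step 7: union(4, 5) -> already same set; set of 4 now {1, 4, 5}
Step 8: union(0, 1) -> merged; set of 0 now {0, 1, 4, 5}
Step 9: find(1) -> no change; set of 1 is {0, 1, 4, 5}
Step 10: union(3, 1) -> merged; set of 3 now {0, 1, 2, 3, 4, 5, 7}
Component of 5: {0, 1, 2, 3, 4, 5, 7}

Answer: 0, 1, 2, 3, 4, 5, 7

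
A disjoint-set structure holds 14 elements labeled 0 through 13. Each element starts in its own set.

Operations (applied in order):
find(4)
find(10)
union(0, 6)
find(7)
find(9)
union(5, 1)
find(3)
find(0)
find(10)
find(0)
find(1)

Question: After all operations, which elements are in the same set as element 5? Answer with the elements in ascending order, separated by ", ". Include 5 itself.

Step 1: find(4) -> no change; set of 4 is {4}
Step 2: find(10) -> no change; set of 10 is {10}
Step 3: union(0, 6) -> merged; set of 0 now {0, 6}
Step 4: find(7) -> no change; set of 7 is {7}
Step 5: find(9) -> no change; set of 9 is {9}
Step 6: union(5, 1) -> merged; set of 5 now {1, 5}
Step 7: find(3) -> no change; set of 3 is {3}
Step 8: find(0) -> no change; set of 0 is {0, 6}
Step 9: find(10) -> no change; set of 10 is {10}
Step 10: find(0) -> no change; set of 0 is {0, 6}
Step 11: find(1) -> no change; set of 1 is {1, 5}
Component of 5: {1, 5}

Answer: 1, 5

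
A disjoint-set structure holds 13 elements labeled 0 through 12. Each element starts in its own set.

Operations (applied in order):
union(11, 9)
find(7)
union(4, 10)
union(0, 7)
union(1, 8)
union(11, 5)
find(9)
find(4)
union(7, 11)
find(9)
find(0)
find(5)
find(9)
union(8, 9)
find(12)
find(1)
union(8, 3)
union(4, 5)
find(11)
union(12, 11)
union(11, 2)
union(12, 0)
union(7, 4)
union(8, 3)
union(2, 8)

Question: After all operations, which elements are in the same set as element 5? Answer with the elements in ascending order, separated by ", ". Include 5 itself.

Answer: 0, 1, 2, 3, 4, 5, 7, 8, 9, 10, 11, 12

Derivation:
Step 1: union(11, 9) -> merged; set of 11 now {9, 11}
Step 2: find(7) -> no change; set of 7 is {7}
Step 3: union(4, 10) -> merged; set of 4 now {4, 10}
Step 4: union(0, 7) -> merged; set of 0 now {0, 7}
Step 5: union(1, 8) -> merged; set of 1 now {1, 8}
Step 6: union(11, 5) -> merged; set of 11 now {5, 9, 11}
Step 7: find(9) -> no change; set of 9 is {5, 9, 11}
Step 8: find(4) -> no change; set of 4 is {4, 10}
Step 9: union(7, 11) -> merged; set of 7 now {0, 5, 7, 9, 11}
Step 10: find(9) -> no change; set of 9 is {0, 5, 7, 9, 11}
Step 11: find(0) -> no change; set of 0 is {0, 5, 7, 9, 11}
Step 12: find(5) -> no change; set of 5 is {0, 5, 7, 9, 11}
Step 13: find(9) -> no change; set of 9 is {0, 5, 7, 9, 11}
Step 14: union(8, 9) -> merged; set of 8 now {0, 1, 5, 7, 8, 9, 11}
Step 15: find(12) -> no change; set of 12 is {12}
Step 16: find(1) -> no change; set of 1 is {0, 1, 5, 7, 8, 9, 11}
Step 17: union(8, 3) -> merged; set of 8 now {0, 1, 3, 5, 7, 8, 9, 11}
Step 18: union(4, 5) -> merged; set of 4 now {0, 1, 3, 4, 5, 7, 8, 9, 10, 11}
Step 19: find(11) -> no change; set of 11 is {0, 1, 3, 4, 5, 7, 8, 9, 10, 11}
Step 20: union(12, 11) -> merged; set of 12 now {0, 1, 3, 4, 5, 7, 8, 9, 10, 11, 12}
Step 21: union(11, 2) -> merged; set of 11 now {0, 1, 2, 3, 4, 5, 7, 8, 9, 10, 11, 12}
Step 22: union(12, 0) -> already same set; set of 12 now {0, 1, 2, 3, 4, 5, 7, 8, 9, 10, 11, 12}
Step 23: union(7, 4) -> already same set; set of 7 now {0, 1, 2, 3, 4, 5, 7, 8, 9, 10, 11, 12}
Step 24: union(8, 3) -> already same set; set of 8 now {0, 1, 2, 3, 4, 5, 7, 8, 9, 10, 11, 12}
Step 25: union(2, 8) -> already same set; set of 2 now {0, 1, 2, 3, 4, 5, 7, 8, 9, 10, 11, 12}
Component of 5: {0, 1, 2, 3, 4, 5, 7, 8, 9, 10, 11, 12}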